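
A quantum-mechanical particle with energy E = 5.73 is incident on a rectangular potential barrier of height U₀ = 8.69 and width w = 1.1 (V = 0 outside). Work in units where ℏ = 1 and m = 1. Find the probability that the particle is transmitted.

Since E < U₀ the interior solution is evanescent with decay constant κ = √(2m(U₀ − E))/ℏ = 2.433.
κw = 2.676, sinh(κw) = 7.232.
The exact tunnelling result is T⁻¹ = 1 + U₀² sinh²(κw) / [4E(U₀ − E)] = 59.22, so T = 0.0169.

T = 0.0169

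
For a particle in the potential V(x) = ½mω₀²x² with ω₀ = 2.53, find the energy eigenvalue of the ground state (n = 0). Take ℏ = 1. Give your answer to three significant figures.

E = 1.27

Using E_n = (n + ½)ℏω₀: E_0 = 0.5 × 2.53 = 1.265.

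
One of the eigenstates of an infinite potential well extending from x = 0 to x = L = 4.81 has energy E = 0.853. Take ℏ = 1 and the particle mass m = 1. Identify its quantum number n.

For an infinite well E_n = n²π²ℏ²/(2mL²), so n = (L/πℏ)√(2mE).
n = (4.81/π) × √(2 × 1 × 0.853) = 2.000 → n = 2.

n = 2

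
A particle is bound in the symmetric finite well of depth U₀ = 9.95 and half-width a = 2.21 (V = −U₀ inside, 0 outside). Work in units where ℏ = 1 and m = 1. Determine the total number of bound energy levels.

The dimensionless depth is z₀ = a√(2mU₀)/ℏ = 2.21 × √(19.90) = 9.859.
A new bound state (alternating even/odd) appears each time z₀ passes a multiple of π/2, so N = ⌊2z₀/π⌋ + 1 = ⌊6.276⌋ + 1 = 7.

N = 7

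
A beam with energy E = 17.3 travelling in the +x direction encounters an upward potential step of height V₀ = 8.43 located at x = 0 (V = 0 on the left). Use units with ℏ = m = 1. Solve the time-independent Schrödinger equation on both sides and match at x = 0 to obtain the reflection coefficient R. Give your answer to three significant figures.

R = 0.0274

On each side the TISE gives plane waves with k = √(2m(E − V))/ℏ: k₁ = √(2·1·17.3) = 5.882, k₂ = √(2·1·8.87) = 4.212.
Continuity of ψ and ψ′ at the step yields the reflection amplitude r = (k₁ − k₂)/(k₁ + k₂) = 0.1655; thus R = |r|² = 0.02738, T = 0.9726.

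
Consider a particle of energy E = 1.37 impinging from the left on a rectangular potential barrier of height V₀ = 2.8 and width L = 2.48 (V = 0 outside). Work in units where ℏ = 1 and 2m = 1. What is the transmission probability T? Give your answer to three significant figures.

T = 0.0106

Since E < V₀ the interior solution is evanescent with decay constant κ = √(2m(V₀ − E))/ℏ = 1.196.
κL = 2.966, sinh(κL) = 9.678.
Matching ψ, ψ′ at both faces gives T = [1 + V₀² sinh²(κL) / (4E(V₀ − E))]⁻¹ = 1/94.70 = 0.0106.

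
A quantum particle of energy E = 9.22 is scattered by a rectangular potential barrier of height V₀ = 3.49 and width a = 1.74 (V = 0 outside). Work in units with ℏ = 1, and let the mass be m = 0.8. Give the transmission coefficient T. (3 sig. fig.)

E > V₀: inside the barrier k₂ = √(2m(E − V₀))/ℏ = 3.028, k₂a = 5.268.
T = [1 + V₀² sin²(k₂a) / (4E(E − V₀))]⁻¹ = 1/1.042 = 0.960.

T = 0.960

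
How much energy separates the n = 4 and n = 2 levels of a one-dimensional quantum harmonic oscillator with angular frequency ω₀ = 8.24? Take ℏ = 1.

ΔE = 16.5

E_n = ℏω₀(n + ½), so ΔE = (4 − 2) ℏω₀ = 2 × 8.24 = 16.48.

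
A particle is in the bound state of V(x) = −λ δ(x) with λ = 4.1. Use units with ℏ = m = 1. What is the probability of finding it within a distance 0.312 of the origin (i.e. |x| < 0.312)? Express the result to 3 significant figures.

P = 0.923

The normalised bound state is ψ = √κ e^{−κ|x|} with κ = mλ/ℏ² = 4.100.
P(|x| < d) = ∫_{−d}^{d} κ e^{−2κ|x|} dx = 1 − e^{−2κd} = 1 − e^{−2.558} = 0.9226.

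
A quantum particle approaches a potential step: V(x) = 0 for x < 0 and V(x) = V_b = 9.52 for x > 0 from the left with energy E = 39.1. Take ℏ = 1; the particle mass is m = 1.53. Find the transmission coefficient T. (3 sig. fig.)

T = 0.995

The wavenumbers are k₁ = √(2mE)/ℏ = 10.94 on the left and k₂ = √(2m(E − V_b))/ℏ = 9.514 on the right.
Continuity of ψ and ψ′ at the step yields the reflection amplitude r = (k₁ − k₂)/(k₁ + k₂) = 0.06964; thus R = |r|² = 0.004850, T = 0.9951.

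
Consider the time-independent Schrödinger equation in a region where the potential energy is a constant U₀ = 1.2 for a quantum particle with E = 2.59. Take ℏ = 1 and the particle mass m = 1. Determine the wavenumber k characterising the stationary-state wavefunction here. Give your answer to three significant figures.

With E > U₀ the solution is oscillatory, ψ ∝ e^{±ikx} with k = √(2m(E − U₀))/ℏ.
k = √(2 × 1 × 1.39) = 1.667.

k = 1.67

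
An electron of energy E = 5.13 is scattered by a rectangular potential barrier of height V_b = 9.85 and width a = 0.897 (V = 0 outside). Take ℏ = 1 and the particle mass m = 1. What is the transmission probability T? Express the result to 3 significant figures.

Since E < V_b the interior solution is evanescent with decay constant κ = √(2m(V_b − E))/ℏ = 3.072.
κa = 2.756, sinh(κa) = 7.837.
The exact tunnelling result is T⁻¹ = 1 + V_b² sinh²(κa) / [4E(V_b − E)] = 62.52, so T = 0.0160.

T = 0.0160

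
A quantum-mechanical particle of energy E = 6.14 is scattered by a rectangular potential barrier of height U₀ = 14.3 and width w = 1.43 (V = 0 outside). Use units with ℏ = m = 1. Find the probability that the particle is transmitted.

Since E < U₀ the interior solution is evanescent with decay constant κ = √(2m(U₀ − E))/ℏ = 4.040.
κw = 5.777, sinh(κw) = 161.4.
The exact tunnelling result is T⁻¹ = 1 + U₀² sinh²(κw) / [4E(U₀ − E)] = 26570, so T = 0.0000376.

T = 0.0000376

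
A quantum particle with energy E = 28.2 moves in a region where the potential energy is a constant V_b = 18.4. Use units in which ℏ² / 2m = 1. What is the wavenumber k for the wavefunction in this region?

k = 3.13

With E > V_b the solution is oscillatory, ψ ∝ e^{±ikx} with k = √(2m(E − V_b))/ℏ.
k = √(2 × 0.5 × 9.8) = 3.130.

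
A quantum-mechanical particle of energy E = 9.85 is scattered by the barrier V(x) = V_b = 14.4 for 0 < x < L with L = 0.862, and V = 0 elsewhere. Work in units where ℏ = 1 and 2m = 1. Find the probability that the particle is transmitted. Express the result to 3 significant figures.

E < V_b: inside the barrier ψ ∝ e^{±κx} with κ = √(2m(V_b − E))/ℏ = 2.133.
κL = 1.839, sinh(κL) = 3.065.
The exact tunnelling result is T⁻¹ = 1 + V_b² sinh²(κL) / [4E(V_b − E)] = 11.86, so T = 0.0843.

T = 0.0843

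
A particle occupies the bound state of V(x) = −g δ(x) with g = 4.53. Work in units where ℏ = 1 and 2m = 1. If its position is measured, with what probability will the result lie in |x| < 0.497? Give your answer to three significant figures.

P = 0.895

The normalised bound state is ψ = √κ e^{−κ|x|} with κ = mg/ℏ² = 2.265.
P(|x| < d) = ∫_{−d}^{d} κ e^{−2κ|x|} dx = 1 − e^{−2κd} = 1 − e^{−2.251} = 0.8947.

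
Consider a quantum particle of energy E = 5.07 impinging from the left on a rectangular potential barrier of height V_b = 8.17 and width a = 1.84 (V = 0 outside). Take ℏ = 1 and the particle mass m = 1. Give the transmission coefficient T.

E < V_b: inside the barrier ψ ∝ e^{±κx} with κ = √(2m(V_b − E))/ℏ = 2.490.
κa = 4.582, sinh(κa) = 48.83.
Matching ψ, ψ′ at both faces gives T = [1 + V_b² sinh²(κa) / (4E(V_b − E))]⁻¹ = 1/2532 = 0.000395.

T = 0.000395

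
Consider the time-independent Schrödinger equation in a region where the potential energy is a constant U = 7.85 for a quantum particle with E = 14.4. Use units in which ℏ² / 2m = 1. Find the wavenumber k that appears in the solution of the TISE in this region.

With E > U the solution is oscillatory, ψ ∝ e^{±ikx} with k = √(2m(E − U))/ℏ.
k = √(2 × 0.5 × 6.55) = 2.559.

k = 2.56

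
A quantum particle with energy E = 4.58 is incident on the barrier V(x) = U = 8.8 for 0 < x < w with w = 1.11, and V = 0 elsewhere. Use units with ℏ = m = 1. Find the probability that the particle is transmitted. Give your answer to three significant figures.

T = 0.00629

Since E < U the interior solution is evanescent with decay constant κ = √(2m(U − E))/ℏ = 2.905.
κw = 3.225, sinh(κw) = 12.55.
Matching ψ, ψ′ at both faces gives T = [1 + U² sinh²(κw) / (4E(U − E))]⁻¹ = 1/158.9 = 0.00629.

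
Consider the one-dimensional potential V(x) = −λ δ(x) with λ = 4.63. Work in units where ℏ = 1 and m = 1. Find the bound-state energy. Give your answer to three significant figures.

E = -10.7

The bound state is ψ(x) = √κ e^{−κ|x|}. The derivative jump ψ'(0⁺) − ψ'(0⁻) = −(2mλ/ℏ²)ψ(0) fixes κ = mλ/ℏ² = 4.630.
Then E = −ℏ²κ²/(2m) = −mλ²/(2ℏ²) = -10.72.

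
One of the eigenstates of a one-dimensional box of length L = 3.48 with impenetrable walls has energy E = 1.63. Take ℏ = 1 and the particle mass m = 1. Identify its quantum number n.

From E_n = n²π²ℏ²/(2mL²) invert to n = √(2mL²E)/(πℏ).
n = (3.48/π) × √(2 × 1 × 1.63) = 2.000 → n = 2.

n = 2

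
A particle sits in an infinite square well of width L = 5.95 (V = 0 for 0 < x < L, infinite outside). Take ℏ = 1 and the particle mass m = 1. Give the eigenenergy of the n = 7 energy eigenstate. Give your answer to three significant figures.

The infinite-well eigenfunctions ψ_n = √(2/L) sin(nπx/L) vanish at both walls, giving E_n = n²π²ℏ²/(2mL²).
E_7 = 7² × π² / (2 × 1 × 5.95²) = 6.830.

E = 6.83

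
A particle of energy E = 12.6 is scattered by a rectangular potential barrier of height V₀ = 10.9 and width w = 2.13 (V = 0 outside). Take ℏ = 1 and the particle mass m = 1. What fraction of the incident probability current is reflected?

R = 0.410

Above the barrier the interior wavenumber is k₂ = √(2m(E − V₀))/ℏ = 1.844, giving phase k₂w = 3.928.
T = [1 + V₀² sin²(k₂w) / (4E(E − V₀))]⁻¹ = 1/1.694 = 0.590.
R = 1 − T = 0.410.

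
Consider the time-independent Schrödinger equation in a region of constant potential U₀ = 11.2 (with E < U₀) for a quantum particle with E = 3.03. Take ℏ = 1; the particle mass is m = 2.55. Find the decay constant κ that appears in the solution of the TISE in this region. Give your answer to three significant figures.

Since E < U₀ the TISE in this region is ψ'' = κ²ψ with κ = √(2m(U₀ − E))/ℏ.
κ = √(2 × 2.55 × 8.17) = 6.455.

κ = 6.45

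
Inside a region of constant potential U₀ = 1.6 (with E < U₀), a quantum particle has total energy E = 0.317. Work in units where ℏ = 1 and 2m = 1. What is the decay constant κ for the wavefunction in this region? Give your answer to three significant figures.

κ = 1.13

Since E < U₀ the TISE in this region is ψ'' = κ²ψ with κ = √(2m(U₀ − E))/ℏ.
κ = √(2 × 0.5 × 1.283) = 1.133.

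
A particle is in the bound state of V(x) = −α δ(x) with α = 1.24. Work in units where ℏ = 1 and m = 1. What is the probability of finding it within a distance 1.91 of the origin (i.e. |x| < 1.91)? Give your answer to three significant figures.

P = 0.991

The normalised bound state is ψ = √κ e^{−κ|x|} with κ = mα/ℏ² = 1.240.
P(|x| < d) = ∫_{−d}^{d} κ e^{−2κ|x|} dx = 1 − e^{−2κd} = 1 − e^{−4.737} = 0.9912.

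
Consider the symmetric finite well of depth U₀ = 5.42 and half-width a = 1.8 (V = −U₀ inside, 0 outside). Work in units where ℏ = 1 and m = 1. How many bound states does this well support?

The dimensionless depth is z₀ = a√(2mU₀)/ℏ = 1.8 × √(10.84) = 5.926.
A new bound state (alternating even/odd) appears each time z₀ passes a multiple of π/2, so N = ⌊2z₀/π⌋ + 1 = ⌊3.773⌋ + 1 = 4.

N = 4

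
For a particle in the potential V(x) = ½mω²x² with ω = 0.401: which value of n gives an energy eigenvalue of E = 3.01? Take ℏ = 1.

n = 7

Invert E_n = (n + ½)ℏω: n = E/ℏω − ½ = 7.006, so n = 7.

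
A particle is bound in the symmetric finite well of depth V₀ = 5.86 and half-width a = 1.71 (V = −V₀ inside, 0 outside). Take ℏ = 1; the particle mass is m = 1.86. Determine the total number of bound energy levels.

N = 6

Define the well-strength parameter z₀ = (a/ℏ)√(2mV₀) = 1.71 × √(2·1.86·5.86) = 7.984.
The even/odd transcendental equations gain one root per π/2 in z₀, giving N = 1 + ⌊2z₀/π⌋ = 1 + ⌊5.083⌋ = 6.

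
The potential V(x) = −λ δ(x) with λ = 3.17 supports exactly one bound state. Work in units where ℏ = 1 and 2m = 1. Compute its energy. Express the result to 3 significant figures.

The bound state is ψ(x) = √κ e^{−κ|x|}. The derivative jump ψ'(0⁺) − ψ'(0⁻) = −(2mλ/ℏ²)ψ(0) fixes κ = mλ/ℏ² = 1.585.
Then E = −ℏ²κ²/(2m) = −mλ²/(2ℏ²) = -2.512.

E = -2.51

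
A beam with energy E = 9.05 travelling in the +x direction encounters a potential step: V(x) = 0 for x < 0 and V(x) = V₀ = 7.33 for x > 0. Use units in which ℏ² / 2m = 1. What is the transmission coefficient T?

T = 0.846

On each side the TISE gives plane waves with k = √(2m(E − V))/ℏ: k₁ = √(2·½·9.05) = 3.008, k₂ = √(2·½·1.72) = 1.311.
Continuity of ψ and ψ′ at the step yields the reflection amplitude r = (k₁ − k₂)/(k₁ + k₂) = 0.3928; thus R = |r|² = 0.1543, T = 0.8457.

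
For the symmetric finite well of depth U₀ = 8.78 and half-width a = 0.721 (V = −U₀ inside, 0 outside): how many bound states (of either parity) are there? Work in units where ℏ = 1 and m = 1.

N = 2

The dimensionless depth is z₀ = a√(2mU₀)/ℏ = 0.721 × √(17.56) = 3.021.
The even/odd transcendental equations gain one root per π/2 in z₀, giving N = 1 + ⌊2z₀/π⌋ = 1 + ⌊1.923⌋ = 2.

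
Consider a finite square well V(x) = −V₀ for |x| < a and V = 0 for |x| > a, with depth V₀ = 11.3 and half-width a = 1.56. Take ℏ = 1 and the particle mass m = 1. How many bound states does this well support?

Define the well-strength parameter z₀ = (a/ℏ)√(2mV₀) = 1.56 × √(2·1·11.3) = 7.416.
A new bound state (alternating even/odd) appears each time z₀ passes a multiple of π/2, so N = ⌊2z₀/π⌋ + 1 = ⌊4.721⌋ + 1 = 5.

N = 5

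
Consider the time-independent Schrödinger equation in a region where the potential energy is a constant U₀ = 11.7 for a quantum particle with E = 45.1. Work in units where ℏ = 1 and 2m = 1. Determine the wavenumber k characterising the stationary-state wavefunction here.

k = 5.78

With E > U₀ the solution is oscillatory, ψ ∝ e^{±ikx} with k = √(2m(E − U₀))/ℏ.
k = √(2 × 0.5 × 33.4) = 5.779.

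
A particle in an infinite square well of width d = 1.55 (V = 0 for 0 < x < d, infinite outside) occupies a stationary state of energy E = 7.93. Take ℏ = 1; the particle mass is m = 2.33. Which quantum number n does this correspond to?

From E_n = n²π²ℏ²/(2md²) invert to n = √(2md²E)/(πℏ).
n = (1.55/π) × √(2 × 2.33 × 7.93) = 2.999 → n = 3.

n = 3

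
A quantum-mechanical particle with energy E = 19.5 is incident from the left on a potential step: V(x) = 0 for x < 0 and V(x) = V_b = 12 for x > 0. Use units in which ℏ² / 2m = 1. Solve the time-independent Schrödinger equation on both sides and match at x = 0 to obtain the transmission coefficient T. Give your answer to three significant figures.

T = 0.945

On each side the TISE gives plane waves with k = √(2m(E − V))/ℏ: k₁ = √(2·½·19.5) = 4.416, k₂ = √(2·½·7.5) = 2.739.
Continuity of ψ and ψ′ at the step yields the reflection amplitude r = (k₁ − k₂)/(k₁ + k₂) = 0.2344; thus R = |r|² = 0.05496, T = 0.9450.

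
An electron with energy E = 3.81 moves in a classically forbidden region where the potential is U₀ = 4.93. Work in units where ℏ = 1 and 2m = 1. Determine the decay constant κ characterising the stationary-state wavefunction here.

Since E < U₀ the TISE in this region is ψ'' = κ²ψ with κ = √(2m(U₀ − E))/ℏ.
κ = √(2 × 0.5 × 1.12) = 1.058.

κ = 1.06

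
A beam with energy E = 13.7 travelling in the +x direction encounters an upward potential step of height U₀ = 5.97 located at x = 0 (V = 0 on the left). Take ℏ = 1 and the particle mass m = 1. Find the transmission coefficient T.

T = 0.980

On each side the TISE gives plane waves with k = √(2m(E − V))/ℏ: k₁ = √(2·1·13.7) = 5.235, k₂ = √(2·1·7.73) = 3.932.
Matching ψ and ψ′ at x = 0 gives r = (k₁ − k₂)/(k₁ + k₂), so R = r² = 0.02019 and T = 1 − R = 0.9798.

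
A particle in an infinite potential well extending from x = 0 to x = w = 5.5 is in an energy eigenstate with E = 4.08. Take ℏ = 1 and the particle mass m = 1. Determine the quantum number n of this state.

From E_n = n²π²ℏ²/(2mw²) invert to n = √(2mw²E)/(πℏ).
n = (5.5/π) × √(2 × 1 × 4.08) = 5.001 → n = 5.

n = 5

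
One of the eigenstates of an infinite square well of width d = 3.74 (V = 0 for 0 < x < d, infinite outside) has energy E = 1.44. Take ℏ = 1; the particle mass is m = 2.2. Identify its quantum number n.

n = 3

From E_n = n²π²ℏ²/(2md²) invert to n = √(2md²E)/(πℏ).
n = (3.74/π) × √(2 × 2.2 × 1.44) = 2.997 → n = 3.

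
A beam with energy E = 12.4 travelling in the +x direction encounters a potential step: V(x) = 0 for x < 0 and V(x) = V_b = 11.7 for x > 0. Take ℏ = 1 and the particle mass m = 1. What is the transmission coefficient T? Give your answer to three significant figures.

On each side the TISE gives plane waves with k = √(2m(E − V))/ℏ: k₁ = √(2·1·12.4) = 4.980, k₂ = √(2·1·0.7) = 1.183.
Matching ψ and ψ′ at x = 0 gives r = (k₁ − k₂)/(k₁ + k₂), so R = r² = 0.3795 and T = 1 − R = 0.6205.

T = 0.620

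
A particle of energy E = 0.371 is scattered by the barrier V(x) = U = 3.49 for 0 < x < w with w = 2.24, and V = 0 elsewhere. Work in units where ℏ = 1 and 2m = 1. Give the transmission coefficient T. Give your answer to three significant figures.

T = 0.000557

Since E < U the interior solution is evanescent with decay constant κ = √(2m(U − E))/ℏ = 1.766.
κw = 3.956, sinh(κw) = 26.11.
The exact tunnelling result is T⁻¹ = 1 + U² sinh²(κw) / [4E(U − E)] = 1796, so T = 0.000557.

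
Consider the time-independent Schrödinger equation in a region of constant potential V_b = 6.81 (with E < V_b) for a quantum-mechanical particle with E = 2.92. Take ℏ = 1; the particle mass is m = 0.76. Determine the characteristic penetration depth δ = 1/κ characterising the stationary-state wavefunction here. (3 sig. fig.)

Since E < V_b the TISE in this region is ψ'' = κ²ψ with κ = √(2m(V_b − E))/ℏ.
κ = √(2 × 0.76 × 3.89) = 2.432. The penetration depth is δ = 1/κ = 0.411.

δ = 0.411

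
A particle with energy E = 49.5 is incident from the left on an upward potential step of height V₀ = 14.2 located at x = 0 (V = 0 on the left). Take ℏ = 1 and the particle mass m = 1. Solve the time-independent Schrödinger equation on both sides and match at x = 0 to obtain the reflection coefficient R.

On each side the TISE gives plane waves with k = √(2m(E − V))/ℏ: k₁ = √(2·1·49.5) = 9.950, k₂ = √(2·1·35.3) = 8.402.
Matching ψ and ψ′ at x = 0 gives r = (k₁ − k₂)/(k₁ + k₂), so R = r² = 0.007110 and T = 1 − R = 0.9929.

R = 0.00711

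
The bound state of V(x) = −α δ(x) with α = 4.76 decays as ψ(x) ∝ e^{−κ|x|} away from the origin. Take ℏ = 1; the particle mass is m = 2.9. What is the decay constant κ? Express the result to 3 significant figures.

Integrate −(ℏ²/2m)ψ'' − αδ(x)ψ = Eψ from −ε to +ε: the ψ'' term gives ψ'(0⁺) − ψ'(0⁻) and the δ term gives −(2mα/ℏ²)ψ(0).
With ψ ∝ e^{−κ|x|} this yields −2κ = −2mα/ℏ², so κ = mα/ℏ² = 13.80.

κ = 13.8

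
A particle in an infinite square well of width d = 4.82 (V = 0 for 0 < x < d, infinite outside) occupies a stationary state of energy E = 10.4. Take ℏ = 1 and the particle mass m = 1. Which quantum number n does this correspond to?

n = 7

From E_n = n²π²ℏ²/(2md²) invert to n = √(2md²E)/(πℏ).
n = (4.82/π) × √(2 × 1 × 10.4) = 6.997 → n = 7.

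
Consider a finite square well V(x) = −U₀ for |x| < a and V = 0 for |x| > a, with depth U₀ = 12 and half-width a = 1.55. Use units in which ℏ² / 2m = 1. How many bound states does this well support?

N = 4

The dimensionless depth is z₀ = a√(2mU₀)/ℏ = 1.55 × √(12.00) = 5.369.
A new bound state (alternating even/odd) appears each time z₀ passes a multiple of π/2, so N = ⌊2z₀/π⌋ + 1 = ⌊3.418⌋ + 1 = 4.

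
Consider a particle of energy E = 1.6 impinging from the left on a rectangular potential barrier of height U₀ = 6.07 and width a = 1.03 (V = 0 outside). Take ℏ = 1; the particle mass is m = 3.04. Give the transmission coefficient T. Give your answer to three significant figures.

T = 0.0000673

Since E < U₀ the interior solution is evanescent with decay constant κ = √(2m(U₀ − E))/ℏ = 5.213.
κa = 5.370, sinh(κa) = 107.4.
Matching ψ, ψ′ at both faces gives T = [1 + U₀² sinh²(κa) / (4E(U₀ − E))]⁻¹ = 1/14850 = 0.0000673.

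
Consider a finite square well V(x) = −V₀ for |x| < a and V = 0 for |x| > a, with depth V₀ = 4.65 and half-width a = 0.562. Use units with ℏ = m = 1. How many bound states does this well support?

Define the well-strength parameter z₀ = (a/ℏ)√(2mV₀) = 0.562 × √(2·1·4.65) = 1.714.
A new bound state (alternating even/odd) appears each time z₀ passes a multiple of π/2, so N = ⌊2z₀/π⌋ + 1 = ⌊1.091⌋ + 1 = 2.

N = 2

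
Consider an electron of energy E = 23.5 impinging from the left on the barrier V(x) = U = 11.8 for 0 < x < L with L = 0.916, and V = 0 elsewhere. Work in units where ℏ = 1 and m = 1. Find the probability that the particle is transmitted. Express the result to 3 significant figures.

E > U: inside the barrier k₂ = √(2m(E − U))/ℏ = 4.837, k₂L = 4.431.
Matching at both interfaces gives T⁻¹ = 1 + U² sin²(k₂L) / [4E(E − U)] = 1.117, hence T = 0.895.

T = 0.895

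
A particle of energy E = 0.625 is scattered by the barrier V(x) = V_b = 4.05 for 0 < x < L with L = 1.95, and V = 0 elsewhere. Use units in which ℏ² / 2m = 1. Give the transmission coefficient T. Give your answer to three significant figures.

Since E < V_b the interior solution is evanescent with decay constant κ = √(2m(V_b − E))/ℏ = 1.851.
κL = 3.609, sinh(κL) = 18.45.
The exact tunnelling result is T⁻¹ = 1 + V_b² sinh²(κL) / [4E(V_b − E)] = 652.9, so T = 0.00153.

T = 0.00153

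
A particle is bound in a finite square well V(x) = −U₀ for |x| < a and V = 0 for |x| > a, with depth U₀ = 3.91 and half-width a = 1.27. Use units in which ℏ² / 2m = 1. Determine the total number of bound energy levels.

N = 2

Define the well-strength parameter z₀ = (a/ℏ)√(2mU₀) = 1.27 × √(2·0.5·3.91) = 2.511.
The even/odd transcendental equations gain one root per π/2 in z₀, giving N = 1 + ⌊2z₀/π⌋ = 1 + ⌊1.599⌋ = 2.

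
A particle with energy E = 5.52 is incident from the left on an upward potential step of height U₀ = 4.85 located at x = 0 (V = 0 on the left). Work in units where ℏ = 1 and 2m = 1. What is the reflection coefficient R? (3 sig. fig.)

On each side the TISE gives plane waves with k = √(2m(E − V))/ℏ: k₁ = √(2·½·5.52) = 2.349, k₂ = √(2·½·0.67) = 0.8185.
Matching ψ and ψ′ at x = 0 gives r = (k₁ − k₂)/(k₁ + k₂), so R = r² = 0.2335 and T = 1 − R = 0.7665.

R = 0.234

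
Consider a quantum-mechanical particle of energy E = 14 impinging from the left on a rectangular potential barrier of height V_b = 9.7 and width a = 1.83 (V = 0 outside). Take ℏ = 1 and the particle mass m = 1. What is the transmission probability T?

E > V_b: inside the barrier k₂ = √(2m(E − V_b))/ℏ = 2.933, k₂a = 5.367.
Matching at both interfaces gives T⁻¹ = 1 + V_b² sin²(k₂a) / [4E(E − V_b)] = 1.246, hence T = 0.803.

T = 0.803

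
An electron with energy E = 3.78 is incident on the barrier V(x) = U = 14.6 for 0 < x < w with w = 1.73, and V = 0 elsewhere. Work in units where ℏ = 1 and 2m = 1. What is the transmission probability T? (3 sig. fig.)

T = 0.0000350

E < U: inside the barrier ψ ∝ e^{±κx} with κ = √(2m(U − E))/ℏ = 3.289.
κw = 5.691, sinh(κw) = 148.0.
Matching ψ, ψ′ at both faces gives T = [1 + U² sinh²(κw) / (4E(U − E))]⁻¹ = 1/28560 = 0.0000350.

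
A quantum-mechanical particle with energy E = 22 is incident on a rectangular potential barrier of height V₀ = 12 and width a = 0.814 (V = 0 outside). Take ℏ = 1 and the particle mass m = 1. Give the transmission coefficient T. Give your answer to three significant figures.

T = 0.964

E > V₀: inside the barrier k₂ = √(2m(E − V₀))/ℏ = 4.472, k₂a = 3.640.
Matching at both interfaces gives T⁻¹ = 1 + V₀² sin²(k₂a) / [4E(E − V₀)] = 1.037, hence T = 0.964.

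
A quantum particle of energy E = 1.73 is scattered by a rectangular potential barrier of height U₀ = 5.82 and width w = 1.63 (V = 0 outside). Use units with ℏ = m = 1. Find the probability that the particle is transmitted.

T = 0.000298

Since E < U₀ the interior solution is evanescent with decay constant κ = √(2m(U₀ − E))/ℏ = 2.860.
κw = 4.662, sinh(κw) = 52.91.
The exact tunnelling result is T⁻¹ = 1 + U₀² sinh²(κw) / [4E(U₀ − E)] = 3352, so T = 0.000298.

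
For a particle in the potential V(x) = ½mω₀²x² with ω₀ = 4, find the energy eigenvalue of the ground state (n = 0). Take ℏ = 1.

The oscillator eigenvalues are E_n = ℏω₀(n + ½), so E_0 = 4 × 0.5 = 2.000.

E = 2.00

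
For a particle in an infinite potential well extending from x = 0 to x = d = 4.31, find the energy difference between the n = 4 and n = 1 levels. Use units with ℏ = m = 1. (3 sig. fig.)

E_n = n²π²ℏ²/(2md²), so ΔE = (4² − 1²) π²ℏ²/(2md²).
ΔE = 15 × π² / (2 × 1 × 4.31²) = 3.985.

ΔE = 3.98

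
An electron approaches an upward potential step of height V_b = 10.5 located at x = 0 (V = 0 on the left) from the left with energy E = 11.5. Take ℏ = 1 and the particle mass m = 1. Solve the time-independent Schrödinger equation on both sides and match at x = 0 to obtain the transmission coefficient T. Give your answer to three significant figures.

T = 0.703

The wavenumbers are k₁ = √(2mE)/ℏ = 4.796 on the left and k₂ = √(2m(E − V_b))/ℏ = 1.414 on the right.
Continuity of ψ and ψ′ at the step yields the reflection amplitude r = (k₁ − k₂)/(k₁ + k₂) = 0.5445; thus R = |r|² = 0.2965, T = 0.7035.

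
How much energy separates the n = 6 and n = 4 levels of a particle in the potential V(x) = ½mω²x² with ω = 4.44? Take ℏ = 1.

E_n = ℏω(n + ½), so ΔE = (6 − 4) ℏω = 2 × 4.44 = 8.880.

ΔE = 8.88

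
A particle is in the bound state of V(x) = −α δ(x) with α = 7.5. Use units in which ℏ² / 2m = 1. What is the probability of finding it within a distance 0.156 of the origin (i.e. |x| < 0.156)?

The normalised bound state is ψ = √κ e^{−κ|x|} with κ = mα/ℏ² = 3.750.
P(|x| < d) = ∫_{−d}^{d} κ e^{−2κ|x|} dx = 1 − e^{−2κd} = 1 − e^{−1.170} = 0.6896.

P = 0.690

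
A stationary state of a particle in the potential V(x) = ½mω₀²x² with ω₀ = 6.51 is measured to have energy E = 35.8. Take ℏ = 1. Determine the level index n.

Invert E_n = (n + ½)ℏω₀: n = E/ℏω₀ − ½ = 4.999, so n = 5.

n = 5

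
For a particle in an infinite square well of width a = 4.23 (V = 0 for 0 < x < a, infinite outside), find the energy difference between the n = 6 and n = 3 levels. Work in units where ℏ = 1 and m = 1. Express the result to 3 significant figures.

ΔE = 7.45

E_n = n²π²ℏ²/(2ma²), so ΔE = (6² − 3²) π²ℏ²/(2ma²).
ΔE = 27 × π² / (2 × 1 × 4.23²) = 7.447.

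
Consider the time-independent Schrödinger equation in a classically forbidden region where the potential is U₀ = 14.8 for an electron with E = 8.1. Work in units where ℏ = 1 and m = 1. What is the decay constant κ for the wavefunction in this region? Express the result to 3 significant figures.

Since E < U₀ the TISE in this region is ψ'' = κ²ψ with κ = √(2m(U₀ − E))/ℏ.
κ = √(2 × 1 × 6.7) = 3.661.

κ = 3.66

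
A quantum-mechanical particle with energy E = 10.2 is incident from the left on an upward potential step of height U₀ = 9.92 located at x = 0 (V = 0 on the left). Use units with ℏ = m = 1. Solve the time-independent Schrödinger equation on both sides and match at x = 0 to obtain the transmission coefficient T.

T = 0.488

The wavenumbers are k₁ = √(2mE)/ℏ = 4.517 on the left and k₂ = √(2m(E − U₀))/ℏ = 0.7483 on the right.
Continuity of ψ and ψ′ at the step yields the reflection amplitude r = (k₁ − k₂)/(k₁ + k₂) = 0.7157; thus R = |r|² = 0.5123, T = 0.4877.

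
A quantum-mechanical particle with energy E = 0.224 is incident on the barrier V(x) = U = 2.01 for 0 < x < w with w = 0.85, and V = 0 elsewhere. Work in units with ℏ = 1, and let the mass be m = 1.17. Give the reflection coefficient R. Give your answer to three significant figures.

E < U: inside the barrier ψ ∝ e^{±κx} with κ = √(2m(U − E))/ℏ = 2.044.
κw = 1.738, sinh(κw) = 2.754.
Matching ψ, ψ′ at both faces gives T = [1 + U² sinh²(κw) / (4E(U − E))]⁻¹ = 1/20.15 = 0.0496.
R = 1 − T = 0.950.

R = 0.950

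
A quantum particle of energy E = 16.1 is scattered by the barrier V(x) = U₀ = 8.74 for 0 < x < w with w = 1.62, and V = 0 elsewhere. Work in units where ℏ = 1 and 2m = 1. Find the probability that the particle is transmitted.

T = 0.873

E > U₀: inside the barrier k₂ = √(2m(E − U₀))/ℏ = 2.713, k₂w = 4.395.
T = [1 + U₀² sin²(k₂w) / (4E(E − U₀))]⁻¹ = 1/1.145 = 0.873.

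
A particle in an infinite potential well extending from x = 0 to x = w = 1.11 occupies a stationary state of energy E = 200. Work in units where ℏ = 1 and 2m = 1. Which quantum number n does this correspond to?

From E_n = n²π²ℏ²/(2mw²) invert to n = √(2mw²E)/(πℏ).
n = (1.11/π) × √(2 × 0.5 × 200) = 4.997 → n = 5.

n = 5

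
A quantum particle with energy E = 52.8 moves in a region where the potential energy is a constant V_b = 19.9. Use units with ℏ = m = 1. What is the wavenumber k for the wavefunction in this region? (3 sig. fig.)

With E > V_b the solution is oscillatory, ψ ∝ e^{±ikx} with k = √(2m(E − V_b))/ℏ.
k = √(2 × 1 × 32.9) = 8.112.

k = 8.11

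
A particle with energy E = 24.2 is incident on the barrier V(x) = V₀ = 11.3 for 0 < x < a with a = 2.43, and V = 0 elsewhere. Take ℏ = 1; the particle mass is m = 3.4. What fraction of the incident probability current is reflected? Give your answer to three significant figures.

R = 0.0470

E > V₀: inside the barrier k₂ = √(2m(E − V₀))/ℏ = 9.366, k₂a = 22.76.
T = [1 + V₀² sin²(k₂a) / (4E(E − V₀))]⁻¹ = 1/1.049 = 0.953.
R = 1 − T = 0.0470.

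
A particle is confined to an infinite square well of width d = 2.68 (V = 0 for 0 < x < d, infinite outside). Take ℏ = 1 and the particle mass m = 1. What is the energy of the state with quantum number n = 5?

E = 17.2

Requiring ψ(0) = ψ(d) = 0 quantises k = nπ/d, hence E_n = ℏ²k²/2m = n²π²ℏ²/(2md²).
E_5 = 5² × π² / (2 × 1 × 2.68²) = 17.18.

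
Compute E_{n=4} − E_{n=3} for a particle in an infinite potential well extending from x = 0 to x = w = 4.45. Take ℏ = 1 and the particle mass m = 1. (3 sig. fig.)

E_n = n²π²ℏ²/(2mw²), so ΔE = (4² − 3²) π²ℏ²/(2mw²).
ΔE = 7 × π² / (2 × 1 × 4.45²) = 1.744.

ΔE = 1.74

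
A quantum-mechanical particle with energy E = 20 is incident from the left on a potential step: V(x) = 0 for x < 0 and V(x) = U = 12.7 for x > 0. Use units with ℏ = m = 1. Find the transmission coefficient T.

The wavenumbers are k₁ = √(2mE)/ℏ = 6.325 on the left and k₂ = √(2m(E − U))/ℏ = 3.821 on the right.
Matching ψ and ψ′ at x = 0 gives r = (k₁ − k₂)/(k₁ + k₂), so R = r² = 0.06089 and T = 1 − R = 0.9391.

T = 0.939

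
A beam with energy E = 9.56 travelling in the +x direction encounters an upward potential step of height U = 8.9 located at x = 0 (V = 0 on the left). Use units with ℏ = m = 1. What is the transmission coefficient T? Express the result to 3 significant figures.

The wavenumbers are k₁ = √(2mE)/ℏ = 4.373 on the left and k₂ = √(2m(E − U))/ℏ = 1.149 on the right.
Matching ψ and ψ′ at x = 0 gives r = (k₁ − k₂)/(k₁ + k₂), so R = r² = 0.3409 and T = 1 − R = 0.6591.

T = 0.659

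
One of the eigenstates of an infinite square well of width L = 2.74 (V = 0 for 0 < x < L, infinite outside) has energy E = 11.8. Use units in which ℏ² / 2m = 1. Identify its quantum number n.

n = 3

For an infinite well E_n = n²π²ℏ²/(2mL²), so n = (L/πℏ)√(2mE).
n = (2.74/π) × √(2 × 0.5 × 11.8) = 2.996 → n = 3.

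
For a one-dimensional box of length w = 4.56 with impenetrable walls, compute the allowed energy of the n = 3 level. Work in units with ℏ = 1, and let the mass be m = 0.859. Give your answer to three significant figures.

Requiring ψ(0) = ψ(w) = 0 quantises k = nπ/w, hence E_n = ℏ²k²/2m = n²π²ℏ²/(2mw²).
E_3 = 3² × π² / (2 × 0.859 × 4.56²) = 2.487.

E = 2.49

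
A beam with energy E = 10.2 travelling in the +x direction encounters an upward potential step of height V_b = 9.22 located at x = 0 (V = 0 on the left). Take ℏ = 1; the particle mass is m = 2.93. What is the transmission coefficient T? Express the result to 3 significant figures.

T = 0.723

The wavenumbers are k₁ = √(2mE)/ℏ = 7.731 on the left and k₂ = √(2m(E − V_b))/ℏ = 2.396 on the right.
Matching ψ and ψ′ at x = 0 gives r = (k₁ − k₂)/(k₁ + k₂), so R = r² = 0.2775 and T = 1 − R = 0.7225.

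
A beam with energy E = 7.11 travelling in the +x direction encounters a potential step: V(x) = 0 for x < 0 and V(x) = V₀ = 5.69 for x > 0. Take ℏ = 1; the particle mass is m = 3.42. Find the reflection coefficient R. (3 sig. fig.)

R = 0.146

On each side the TISE gives plane waves with k = √(2m(E − V))/ℏ: k₁ = √(2·3.42·7.11) = 6.974, k₂ = √(2·3.42·1.42) = 3.117.
Matching ψ and ψ′ at x = 0 gives r = (k₁ − k₂)/(k₁ + k₂), so R = r² = 0.1461 and T = 1 − R = 0.8539.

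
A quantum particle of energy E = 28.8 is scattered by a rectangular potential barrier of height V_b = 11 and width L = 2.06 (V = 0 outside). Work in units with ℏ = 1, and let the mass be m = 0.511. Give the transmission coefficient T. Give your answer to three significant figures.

Above the barrier the interior wavenumber is k₂ = √(2m(E − V_b))/ℏ = 4.265, giving phase k₂L = 8.786.
T = [1 + V_b² sin²(k₂L) / (4E(E − V_b))]⁻¹ = 1/1.021 = 0.979.

T = 0.979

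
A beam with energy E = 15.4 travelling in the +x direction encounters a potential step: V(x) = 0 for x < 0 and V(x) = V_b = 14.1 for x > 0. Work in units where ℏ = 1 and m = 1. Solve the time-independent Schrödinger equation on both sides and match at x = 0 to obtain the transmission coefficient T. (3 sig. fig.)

The wavenumbers are k₁ = √(2mE)/ℏ = 5.550 on the left and k₂ = √(2m(E − V_b))/ℏ = 1.612 on the right.
Matching ψ and ψ′ at x = 0 gives r = (k₁ − k₂)/(k₁ + k₂), so R = r² = 0.3022 and T = 1 − R = 0.6978.

T = 0.698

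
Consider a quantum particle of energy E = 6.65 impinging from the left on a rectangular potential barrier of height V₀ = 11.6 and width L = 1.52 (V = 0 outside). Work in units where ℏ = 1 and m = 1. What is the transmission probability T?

Since E < V₀ the interior solution is evanescent with decay constant κ = √(2m(V₀ − E))/ℏ = 3.146.
κL = 4.783, sinh(κL) = 59.70.
The exact tunnelling result is T⁻¹ = 1 + V₀² sinh²(κL) / [4E(V₀ − E)] = 3643, so T = 0.000274.

T = 0.000274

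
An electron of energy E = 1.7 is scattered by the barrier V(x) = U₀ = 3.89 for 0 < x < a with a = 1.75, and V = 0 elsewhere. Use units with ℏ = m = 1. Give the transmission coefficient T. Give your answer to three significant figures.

E < U₀: inside the barrier ψ ∝ e^{±κx} with κ = √(2m(U₀ − E))/ℏ = 2.093.
κa = 3.662, sinh(κa) = 19.47.
Matching ψ, ψ′ at both faces gives T = [1 + U₀² sinh²(κa) / (4E(U₀ − E))]⁻¹ = 1/386.0 = 0.00259.

T = 0.00259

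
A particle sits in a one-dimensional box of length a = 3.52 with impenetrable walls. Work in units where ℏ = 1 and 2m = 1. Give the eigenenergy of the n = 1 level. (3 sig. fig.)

E = 0.797

The infinite-well eigenfunctions ψ_n = √(2/a) sin(nπx/a) vanish at both walls, giving E_n = n²π²ℏ²/(2ma²).
E_1 = 1² × π² / (2 × 0.5 × 3.52²) = 0.7966.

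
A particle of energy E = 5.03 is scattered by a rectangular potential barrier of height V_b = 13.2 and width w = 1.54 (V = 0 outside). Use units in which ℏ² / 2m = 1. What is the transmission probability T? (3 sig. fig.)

T = 0.000567

Since E < V_b the interior solution is evanescent with decay constant κ = √(2m(V_b − E))/ℏ = 2.858.
κw = 4.402, sinh(κw) = 40.79.
Matching ψ, ψ′ at both faces gives T = [1 + V_b² sinh²(κw) / (4E(V_b − E))]⁻¹ = 1/1765 = 0.000567.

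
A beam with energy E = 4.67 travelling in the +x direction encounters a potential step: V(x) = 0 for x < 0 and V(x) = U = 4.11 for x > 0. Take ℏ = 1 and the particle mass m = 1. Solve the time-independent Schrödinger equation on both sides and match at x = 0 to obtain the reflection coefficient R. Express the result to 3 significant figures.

R = 0.236

On each side the TISE gives plane waves with k = √(2m(E − V))/ℏ: k₁ = √(2·1·4.67) = 3.056, k₂ = √(2·1·0.56) = 1.058.
Matching ψ and ψ′ at x = 0 gives r = (k₁ − k₂)/(k₁ + k₂), so R = r² = 0.2358 and T = 1 − R = 0.7642.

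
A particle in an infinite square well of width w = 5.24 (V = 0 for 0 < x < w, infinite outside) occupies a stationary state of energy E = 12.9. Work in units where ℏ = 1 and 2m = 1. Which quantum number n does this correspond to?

n = 6

For an infinite well E_n = n²π²ℏ²/(2mw²), so n = (w/πℏ)√(2mE).
n = (5.24/π) × √(2 × 0.5 × 12.9) = 5.991 → n = 6.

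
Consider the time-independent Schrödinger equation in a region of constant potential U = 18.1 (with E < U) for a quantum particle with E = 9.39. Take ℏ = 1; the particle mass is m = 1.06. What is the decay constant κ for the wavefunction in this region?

κ = 4.30

Since E < U the TISE in this region is ψ'' = κ²ψ with κ = √(2m(U − E))/ℏ.
κ = √(2 × 1.06 × 8.71) = 4.297.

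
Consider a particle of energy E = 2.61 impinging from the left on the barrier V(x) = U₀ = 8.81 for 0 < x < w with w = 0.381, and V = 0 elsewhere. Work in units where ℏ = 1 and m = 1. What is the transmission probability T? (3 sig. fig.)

T = 0.208

E < U₀: inside the barrier ψ ∝ e^{±κx} with κ = √(2m(U₀ − E))/ℏ = 3.521.
κw = 1.342, sinh(κw) = 1.782.
The exact tunnelling result is T⁻¹ = 1 + U₀² sinh²(κw) / [4E(U₀ − E)] = 4.808, so T = 0.208.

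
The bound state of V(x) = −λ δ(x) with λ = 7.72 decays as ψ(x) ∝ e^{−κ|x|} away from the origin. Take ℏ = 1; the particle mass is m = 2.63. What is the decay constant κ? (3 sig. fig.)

Integrate −(ℏ²/2m)ψ'' − λδ(x)ψ = Eψ from −ε to +ε: the ψ'' term gives ψ'(0⁺) − ψ'(0⁻) and the δ term gives −(2mλ/ℏ²)ψ(0).
With ψ ∝ e^{−κ|x|} this yields −2κ = −2mλ/ℏ², so κ = mλ/ℏ² = 20.30.

κ = 20.3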